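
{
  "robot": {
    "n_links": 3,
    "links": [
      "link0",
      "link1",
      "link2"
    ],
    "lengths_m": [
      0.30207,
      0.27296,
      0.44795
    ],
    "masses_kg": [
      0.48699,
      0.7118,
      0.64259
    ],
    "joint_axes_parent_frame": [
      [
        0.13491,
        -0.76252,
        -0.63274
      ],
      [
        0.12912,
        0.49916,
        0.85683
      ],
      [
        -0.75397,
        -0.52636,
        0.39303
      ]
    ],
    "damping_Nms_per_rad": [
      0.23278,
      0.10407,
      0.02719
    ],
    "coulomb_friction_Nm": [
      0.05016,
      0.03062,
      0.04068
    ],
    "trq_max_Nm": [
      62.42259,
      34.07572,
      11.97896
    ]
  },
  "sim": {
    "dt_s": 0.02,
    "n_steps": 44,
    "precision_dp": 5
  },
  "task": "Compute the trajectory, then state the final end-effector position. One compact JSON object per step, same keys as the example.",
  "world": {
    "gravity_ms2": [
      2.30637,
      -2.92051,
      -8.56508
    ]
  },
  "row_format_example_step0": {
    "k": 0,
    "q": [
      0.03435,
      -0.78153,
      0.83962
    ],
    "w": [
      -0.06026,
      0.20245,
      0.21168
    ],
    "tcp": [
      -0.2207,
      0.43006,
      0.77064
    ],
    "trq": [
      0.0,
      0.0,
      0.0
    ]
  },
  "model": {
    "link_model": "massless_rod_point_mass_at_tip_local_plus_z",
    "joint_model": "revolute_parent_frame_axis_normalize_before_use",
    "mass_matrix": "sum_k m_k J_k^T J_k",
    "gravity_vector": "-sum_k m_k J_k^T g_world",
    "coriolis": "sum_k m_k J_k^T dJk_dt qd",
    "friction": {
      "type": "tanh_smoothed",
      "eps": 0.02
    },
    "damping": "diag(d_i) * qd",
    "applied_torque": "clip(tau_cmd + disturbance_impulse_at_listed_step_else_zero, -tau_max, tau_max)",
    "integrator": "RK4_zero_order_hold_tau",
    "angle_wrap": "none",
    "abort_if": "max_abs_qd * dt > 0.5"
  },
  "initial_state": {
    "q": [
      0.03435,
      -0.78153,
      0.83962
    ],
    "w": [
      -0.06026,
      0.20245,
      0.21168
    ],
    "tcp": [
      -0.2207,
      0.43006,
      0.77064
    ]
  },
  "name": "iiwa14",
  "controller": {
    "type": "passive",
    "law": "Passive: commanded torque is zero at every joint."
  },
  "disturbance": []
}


{"k":1,"q":[0.03247,-0.77559,0.84801],"w":[-0.12814,0.38601,0.62383],"tcp":[-0.22081,0.43035,0.76881],"trq":[0.0,0.0,0.0]}
{"k":2,"q":[0.0292,-0.76634,0.86443],"w":[-0.1996,0.53235,1.0151],"tcp":[-0.22091,0.43143,0.76478],"trq":[0.0,0.0,0.0]}
{"k":3,"q":[0.02444,-0.7546,0.88846],"w":[-0.2772,0.63324,1.38368],"tcp":[-0.22103,0.43326,0.75852],"trq":[0.0,0.0,0.0]}
{"k":4,"q":[0.01806,-0.74134,0.91963],"w":[-0.36237,0.68386,1.72976],"tcp":[-0.22117,0.43579,0.74997],"trq":[0.0,0.0,0.0]}
{"k":5,"q":[0.0099,-0.7276,0.95751],"w":[-0.45549,0.68223,2.05497],"tcp":[-0.22137,0.4389,0.73906],"trq":[0.0,0.0,0.0]}
{"k":6,"q":[-0.00021,-0.7144,1.00171],"w":[-0.55608,0.62859,2.36189],"tcp":[-0.22163,0.44249,0.72567],"trq":[0.0,0.0,0.0]}
{"k":7,"q":[-0.01239,-0.70279,1.05188],"w":[-0.66292,0.52481,2.6535],"tcp":[-0.22194,0.44637,0.70969],"trq":[0.0,0.0,0.0]}
{"k":8,"q":[-0.02676,-0.69372,1.10777],"w":[-0.77426,0.3738,2.93282],"tcp":[-0.22226,0.45037,0.691],"trq":[0.0,0.0,0.0]}
{"k":9,"q":[-0.04338,-0.68813,1.16913],"w":[-0.88802,0.17901,3.20268],"tcp":[-0.22254,0.45425,0.66947],"trq":[0.0,0.0,0.0]}
{"k":10,"q":[-0.06228,-0.68683,1.23583],"w":[-1.00186,-0.05356,3.46669],"tcp":[-0.22265,0.45773,0.64499],"trq":[0.0,0.0,0.0]}
{"k":11,"q":[-0.08343,-0.69043,1.30781],"w":[-1.11327,-0.31292,3.73051],"tcp":[-0.22253,0.46045,0.61746],"trq":[0.0,0.0,0.0]}
{"k":12,"q":[-0.10678,-0.6996,1.38502],"w":[-1.21991,-0.60974,3.98995],"tcp":[-0.222,0.46206,0.58682],"trq":[0.0,0.0,0.0]}
{"k":13,"q":[-0.13218,-0.71506,1.46739],"w":[-1.31974,-0.94226,4.24704],"tcp":[-0.22085,0.46218,0.55304],"trq":[0.0,0.0,0.0]}
{"k":14,"q":[-0.15951,-0.73753,1.5549],"w":[-1.41111,-1.31061,4.50356],"tcp":[-0.21878,0.46038,0.51618],"trq":[0.0,0.0,0.0]}
{"k":15,"q":[-0.18857,-0.76774,1.64754],"w":[-1.49296,-1.7175,4.76109],"tcp":[-0.21549,0.45622,0.47634],"trq":[0.0,0.0,0.0]}
{"k":16,"q":[-0.21916,-0.80652,1.74536],"w":[-1.56494,-2.16891,5.02098],"tcp":[-0.21061,0.44926,0.43375],"trq":[0.0,0.0,0.0]}
{"k":17,"q":[-0.2511,-0.85486,1.8484],"w":[-1.62734,-2.67508,5.28432],"tcp":[-0.20375,0.43903,0.38877],"trq":[0.0,0.0,0.0]}
{"k":18,"q":[-0.28419,-0.91399,1.95676],"w":[-1.68074,-3.25165,5.55194],"tcp":[-0.19448,0.42509,0.34187],"trq":[0.0,0.0,0.0]}
{"k":19,"q":[-0.31827,-0.98554,2.07051],"w":[-1.72506,-3.92117,5.8246],"tcp":[-0.18241,0.40706,0.29374],"trq":[0.0,0.0,0.0]}
{"k":20,"q":[-0.35312,-1.07166,2.18978],"w":[-1.7573,-4.71481,6.10361],"tcp":[-0.1672,0.38465,0.24522],"trq":[0.0,0.0,0.0]}
{"k":21,"q":[-0.38842,-1.17524,2.31472],"w":[-1.76709,-5.67475,6.39237],"tcp":[-0.14864,0.35776,0.19738],"trq":[0.0,0.0,0.0]}
{"k":22,"q":[-0.42349,-1.30014,2.4456],"w":[-1.72828,-6.85789,6.69969],"tcp":[-0.12673,0.32649,0.15143],"trq":[0.0,0.0,0.0]}
{"k":23,"q":[-0.45685,-1.45157,2.58297],"w":[-1.58311,-8.34363,7.04714],"tcp":[-0.10176,0.29133,0.10873],"trq":[0.0,0.0,0.0]}
{"k":24,"q":[-0.48534,-1.6367,2.72809],"w":[-1.21184,-10.25465,7.48833],"tcp":[-0.07443,0.25325,0.07062],"trq":[0.0,0.0,0.0]}
{"k":25,"q":[-0.50227,-1.86608,2.88405],"w":[-0.37293,-12.82523,8.17316],"tcp":[-0.04589,0.21402,0.03827],"trq":[0.0,0.0,0.0]}
{"k":26,"q":[-0.49426,-2.15785,3.05969],"w":[1.38517,-16.65756,9.60796],"tcp":[-0.01773,0.17671,0.0122],"trq":[0.0,0.0,0.0]}
{"k":27,"q":[-0.43693,-2.54916,3.28337],"w":[4.07998,-21.96997,12.62091],"tcp":[0.00758,0.14983,-0.00899],"trq":[0.0,0.0,0.0]}
{"k":28,"q":[-0.38888,-2.925,3.49039],"w":[-0.03674,-14.15687,7.01791],"tcp":[0.03219,0.15325,-0.02718],"trq":[0.0,0.0,0.0]}
{"k":29,"q":[-0.41247,-3.16822,3.60231],"w":[-1.98339,-10.82238,4.64474],"tcp":[0.05938,0.16434,-0.04228],"trq":[0.0,0.0,0.0]}
{"k":30,"q":[-0.462,-3.36987,3.68474],"w":[-2.87346,-9.52057,3.71941],"tcp":[0.08794,0.17458,-0.05731],"trq":[0.0,0.0,0.0]}
{"k":31,"q":[-0.52516,-3.55334,3.75396],"w":[-3.40469,-8.89861,3.2501],"tcp":[0.11745,0.1836,-0.07321],"trq":[0.0,0.0,0.0]}
{"k":32,"q":[-0.59721,-3.72788,3.81603],"w":[-3.78398,-8.59425,2.97975],"tcp":[0.1479,0.19148,-0.09036],"trq":[0.0,0.0,0.0]}
{"k":33,"q":[-0.67607,-3.89831,3.87384],"w":[-4.0941,-8.4737,2.81475],"tcp":[0.17932,0.19831,-0.10884],"trq":[0.0,0.0,0.0]}
{"k":34,"q":[-0.76079,-4.06764,3.92902],"w":[-4.37534,-8.47665,2.7108],"tcp":[0.21174,0.20417,-0.12861],"trq":[0.0,0.0,0.0]}
{"k":35,"q":[-0.85104,-4.238,3.9825],"w":[-4.6504,-8.57318,2.64134],"tcp":[0.24517,0.20916,-0.14947],"trq":[0.0,0.0,0.0]}
{"k":36,"q":[-0.94686,-4.41109,4.03477],"w":[-4.93371,-8.74842,2.58639],"tcp":[0.27959,0.21341,-0.17109],"trq":[0.0,0.0,0.0]}
{"k":37,"q":[-1.04851,-4.58842,4.08593],"w":[-5.23503,-8.99567,2.5277],"tcp":[0.31491,0.21711,-0.193],"trq":[0.0,0.0,0.0]}
{"k":38,"q":[-1.15642,-4.77137,4.13573],"w":[-5.55986,-9.31097,2.4466],"tcp":[0.35097,0.2205,-0.21451],"trq":[0.0,0.0,0.0]}
{"k":39,"q":[-1.27105,-4.96125,4.18352],"w":[-5.90613,-9.68471,2.32367],"tcp":[0.38742,0.224,-0.23474],"trq":[0.0,0.0,0.0]}
{"k":40,"q":[-1.39269,-5.15895,4.22828],"w":[-6.25455,-10.08388,2.14139],"tcp":[0.42367,0.22816,-0.25251],"trq":[0.0,0.0,0.0]}
{"k":41,"q":[-1.52089,-5.3642,4.26873],"w":[-6.54915,-10.41805,1.89337],"tcp":[0.45865,0.23382,-0.26644],"trq":[0.0,0.0,0.0]}
{"k":42,"q":[-1.65355,-5.57401,4.30372],"w":[-6.67657,-10.50112,1.60277],"tcp":[0.49073,0.24199,-0.27521],"trq":[0.0,0.0,0.0]}
{"k":43,"q":[-1.78588,-5.78093,4.33299],"w":[-6.49693,-10.09474,1.33538],"tcp":[0.5178,0.25364,-0.27825],"trq":[0.0,0.0,0.0]}
{"k":44,"q":[-1.91109,-5.97393,4.3578],"w":[-5.97626,-9.12308,1.16422],"tcp":[0.53813,0.26907,-0.27646]}
{"summary": "final tcp position (m): 0.53813 0.26907 -0.27646"}


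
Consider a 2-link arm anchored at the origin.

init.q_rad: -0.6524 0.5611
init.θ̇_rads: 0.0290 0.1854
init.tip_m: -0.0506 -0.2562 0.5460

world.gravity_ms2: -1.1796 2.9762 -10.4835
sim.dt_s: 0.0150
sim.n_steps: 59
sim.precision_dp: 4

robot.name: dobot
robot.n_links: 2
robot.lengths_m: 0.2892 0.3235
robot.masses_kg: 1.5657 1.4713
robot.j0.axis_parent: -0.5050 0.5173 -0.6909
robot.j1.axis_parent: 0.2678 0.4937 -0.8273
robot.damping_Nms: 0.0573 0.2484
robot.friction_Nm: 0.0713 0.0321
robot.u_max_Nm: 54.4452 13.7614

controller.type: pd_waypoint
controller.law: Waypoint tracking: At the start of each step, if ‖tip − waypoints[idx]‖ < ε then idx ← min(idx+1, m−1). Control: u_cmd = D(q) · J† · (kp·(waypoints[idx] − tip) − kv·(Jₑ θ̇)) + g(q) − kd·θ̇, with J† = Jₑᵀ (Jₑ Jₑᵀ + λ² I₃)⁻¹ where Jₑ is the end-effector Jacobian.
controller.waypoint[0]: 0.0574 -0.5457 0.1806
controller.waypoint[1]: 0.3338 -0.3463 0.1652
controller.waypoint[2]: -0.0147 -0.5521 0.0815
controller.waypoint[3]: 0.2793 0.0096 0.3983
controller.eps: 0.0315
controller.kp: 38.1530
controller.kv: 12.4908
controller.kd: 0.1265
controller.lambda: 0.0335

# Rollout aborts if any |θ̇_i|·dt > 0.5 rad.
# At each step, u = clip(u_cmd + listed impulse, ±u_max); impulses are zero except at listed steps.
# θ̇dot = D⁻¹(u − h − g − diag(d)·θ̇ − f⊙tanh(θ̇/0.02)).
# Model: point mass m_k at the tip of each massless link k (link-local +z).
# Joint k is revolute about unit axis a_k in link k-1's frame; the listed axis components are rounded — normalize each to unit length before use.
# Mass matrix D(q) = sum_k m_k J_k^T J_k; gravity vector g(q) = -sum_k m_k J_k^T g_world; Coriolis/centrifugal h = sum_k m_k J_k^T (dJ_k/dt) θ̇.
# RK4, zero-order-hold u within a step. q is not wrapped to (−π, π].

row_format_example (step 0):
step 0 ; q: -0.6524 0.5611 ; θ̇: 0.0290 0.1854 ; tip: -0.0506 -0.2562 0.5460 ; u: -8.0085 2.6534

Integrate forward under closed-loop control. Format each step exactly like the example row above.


step 1 ; q: -0.6560 0.5687 ; θ̇: -0.5038 0.8240 ; tip: -0.0498 -0.2578 0.5451 ; u: -6.0420 2.0832
step 2 ; q: -0.6668 0.5845 ; θ̇: -0.9384 1.2627 ; tip: -0.0483 -0.2622 0.5427 ; u: -4.3864 1.6368
step 3 ; q: -0.6835 0.6056 ; θ̇: -1.2957 1.5432 ; tip: -0.0465 -0.2687 0.5390 ; u: -2.9877 1.2801
step 4 ; q: -0.7051 0.6299 ; θ̇: -1.5910 1.7006 ; tip: -0.0445 -0.2768 0.5343 ; u: -1.8045 0.9892
step 5 ; q: -0.7308 0.6560 ; θ̇: -1.8359 1.7635 ; tip: -0.0423 -0.2861 0.5287 ; u: -0.8013 0.7473
step 6 ; q: -0.7599 0.6824 ; θ̇: -2.0395 1.7546 ; tip: -0.0401 -0.2962 0.5223 ; u: 0.0514 0.5432
step 7 ; q: -0.7917 0.7082 ; θ̇: -2.2086 1.6922 ; tip: -0.0378 -0.3069 0.5153 ; u: 0.7789 0.3688
step 8 ; q: -0.8259 0.7329 ; θ̇: -2.3484 1.5906 ; tip: -0.0355 -0.3180 0.5078 ; u: 1.4020 0.2188
step 9 ; q: -0.8619 0.7557 ; θ̇: -2.4627 1.4613 ; tip: -0.0331 -0.3292 0.4999 ; u: 1.9383 0.0895
step 10 ; q: -0.8996 0.7766 ; θ̇: -2.5545 1.3136 ; tip: -0.0306 -0.3404 0.4916 ; u: 2.4024 -0.0218
step 11 ; q: -0.9384 0.7951 ; θ̇: -2.6260 1.1547 ; tip: -0.0281 -0.3516 0.4830 ; u: 2.8063 -0.1170
step 12 ; q: -0.9782 0.8111 ; θ̇: -2.6789 0.9904 ; tip: -0.0255 -0.3626 0.4743 ; u: 3.1600 -0.1975
step 13 ; q: -1.0186 0.8247 ; θ̇: -2.7146 0.8254 ; tip: -0.0228 -0.3733 0.4654 ; u: 3.4716 -0.2643
step 14 ; q: -1.0595 0.8359 ; θ̇: -2.7344 0.6632 ; tip: -0.0199 -0.3837 0.4564 ; u: 3.7477 -0.3183
step 15 ; q: -1.1005 0.8447 ; θ̇: -2.7394 0.5067 ; tip: -0.0170 -0.3938 0.4474 ; u: 3.9935 -0.3601
step 16 ; q: -1.1416 0.8511 ; θ̇: -2.7305 0.3578 ; tip: -0.0140 -0.4035 0.4385 ; u: 4.2132 -0.3905
step 17 ; q: -1.1824 0.8554 ; θ̇: -2.7089 0.2181 ; tip: -0.0109 -0.4129 0.4295 ; u: 4.4100 -0.4101
step 18 ; q: -1.2227 0.8577 ; θ̇: -2.6754 0.0886 ; tip: -0.0078 -0.4218 0.4207 ; u: 4.5865 -0.4194
step 19 ; q: -1.2625 0.8582 ; θ̇: -2.6305 -0.0257 ; tip: -0.0045 -0.4303 0.4120 ; u: 4.7445 -0.4219
step 20 ; q: -1.3016 0.8571 ; θ̇: -2.5738 -0.1129 ; tip: -0.0012 -0.4385 0.4034 ; u: 4.8855 -0.4266
step 21 ; q: -1.3397 0.8548 ; θ̇: -2.5100 -0.1947 ; tip: 0.0021 -0.4462 0.3950 ; u: 5.0106 -0.4207
step 22 ; q: -1.3768 0.8514 ; θ̇: -2.4398 -0.2701 ; tip: 0.0055 -0.4535 0.3868 ; u: 5.1208 -0.4053
step 23 ; q: -1.4128 0.8468 ; θ̇: -2.3642 -0.3381 ; tip: 0.0090 -0.4604 0.3788 ; u: 5.2168 -0.3818
step 24 ; q: -1.4477 0.8413 ; θ̇: -2.2839 -0.3983 ; tip: 0.0124 -0.4668 0.3710 ; u: 5.2992 -0.3515
step 25 ; q: -1.4813 0.8349 ; θ̇: -2.2000 -0.4507 ; tip: 0.0158 -0.4730 0.3634 ; u: 5.3688 -0.3152
step 26 ; q: -1.5136 0.8278 ; θ̇: -2.1132 -0.4955 ; tip: 0.0192 -0.4787 0.3560 ; u: 5.4264 -0.2740
step 27 ; q: -1.5447 0.8201 ; θ̇: -2.0244 -0.5330 ; tip: 0.0225 -0.4841 0.3490 ; u: 5.4727 -0.2289
step 28 ; q: -1.5744 0.8119 ; θ̇: -1.9346 -0.5637 ; tip: 0.0257 -0.4892 0.3421 ; u: 5.5086 -0.1805
step 29 ; q: -1.6027 0.8033 ; θ̇: -1.8445 -0.5883 ; tip: 0.0289 -0.4939 0.3355 ; u: 5.5349 -0.1296
step 30 ; q: -1.6297 0.7944 ; θ̇: -1.7547 -0.6072 ; tip: 0.0319 -0.4983 0.3292 ; u: 5.5525 -0.0770
step 31 ; q: -1.6553 0.7852 ; θ̇: -1.6660 -0.6210 ; tip: 0.0349 -0.5025 0.3231 ; u: 5.5621 -0.0231
step 32 ; q: -1.6797 0.7758 ; θ̇: -1.5787 -0.6304 ; tip: 0.0377 -0.5064 0.3173 ; u: 5.5648 0.0314
step 33 ; q: -1.7027 0.7663 ; θ̇: -1.4935 -0.6359 ; tip: 0.0404 -0.5100 0.3117 ; u: 5.5613 0.0862
step 34 ; q: -1.7245 0.7568 ; θ̇: -1.4106 -0.6380 ; tip: 0.0430 -0.5134 0.3064 ; u: 5.5524 0.1408
step 35 ; q: -1.7450 0.7472 ; θ̇: -1.3304 -0.6373 ; tip: 0.0455 -0.5165 0.3013 ; u: 5.5390 0.1949
step 36 ; q: -1.7644 0.7377 ; θ̇: -1.2531 -0.6341 ; tip: 0.0479 -0.5195 0.2965 ; u: 5.5218 0.2483
step 37 ; q: -1.7826 0.7283 ; θ̇: -1.1789 -0.6288 ; tip: 0.0501 -0.5222 0.2918 ; u: 5.5014 0.3007
step 38 ; q: -1.7998 0.7189 ; θ̇: -1.1078 -0.6219 ; tip: 0.0522 -0.5248 0.2874 ; u: 5.4784 0.3519
step 39 ; q: -1.8159 0.7097 ; θ̇: -1.0400 -0.6135 ; tip: 0.0542 -0.5272 0.2833 ; u: 5.4536 0.4018
step 40 ; q: -1.8310 0.7005 ; θ̇: -0.9755 -0.6041 ; tip: 0.0561 -0.5295 0.2793 ; u: 5.4273 0.4504
step 41 ; q: -1.8452 0.6916 ; θ̇: -0.9143 -0.5937 ; tip: 0.0578 -0.5316 0.2755 ; u: 5.4000 0.4974
step 42 ; q: -1.8584 0.6828 ; θ̇: -0.8562 -0.5827 ; tip: 0.0594 -0.5336 0.2719 ; u: 5.3722 0.5429
step 43 ; q: -1.8709 0.6741 ; θ̇: -0.8014 -0.5711 ; tip: 0.0609 -0.5354 0.2685 ; u: 5.3441 0.5868
step 44 ; q: -1.8825 0.6657 ; θ̇: -0.7496 -0.5591 ; tip: 0.0623 -0.5372 0.2653 ; u: 5.3161 0.6292
step 45 ; q: -1.8934 0.6574 ; θ̇: -0.7008 -0.5469 ; tip: 0.0636 -0.5388 0.2622 ; u: 5.2885 0.6700
step 46 ; q: -1.9035 0.6493 ; θ̇: -0.6549 -0.5346 ; tip: 0.0648 -0.5403 0.2593 ; u: 5.2613 0.7092
step 47 ; q: -1.9130 0.6414 ; θ̇: -0.6117 -0.5221 ; tip: 0.0659 -0.5418 0.2565 ; u: 5.2349 0.7470
step 48 ; q: -1.9219 0.6337 ; θ̇: -0.5712 -0.5097 ; tip: 0.0669 -0.5431 0.2539 ; u: 5.2093 0.7832
step 49 ; q: -1.9302 0.6261 ; θ̇: -0.5333 -0.4973 ; tip: 0.0678 -0.5444 0.2514 ; u: 5.1847 0.8179
step 50 ; q: -1.9379 0.6188 ; θ̇: -0.4977 -0.4850 ; tip: 0.0686 -0.5456 0.2491 ; u: 5.1610 0.8513
step 51 ; q: -1.9451 0.6116 ; θ̇: -0.4644 -0.4728 ; tip: 0.0694 -0.5468 0.2468 ; u: 5.1385 0.8833
step 52 ; q: -1.9519 0.6046 ; θ̇: -0.4332 -0.4608 ; tip: 0.0700 -0.5479 0.2447 ; u: 5.1171 0.9140
step 53 ; q: -1.9581 0.5978 ; θ̇: -0.4041 -0.4490 ; tip: 0.0706 -0.5489 0.2427 ; u: 5.0968 0.9434
step 54 ; q: -1.9640 0.5912 ; θ̇: -0.3769 -0.4374 ; tip: 0.0712 -0.5499 0.2408 ; u: 5.0776 0.9715
step 55 ; q: -1.9695 0.5847 ; θ̇: -0.3515 -0.4260 ; tip: 0.0717 -0.5508 0.2389 ; u: 5.0596 0.9985
step 56 ; q: -1.9746 0.5784 ; θ̇: -0.3277 -0.4148 ; tip: 0.0721 -0.5517 0.2372 ; u: 5.0427 1.0244
step 57 ; q: -1.9793 0.5723 ; θ̇: -0.3056 -0.4038 ; tip: 0.0725 -0.5525 0.2356 ; u: 5.0270 1.0493
step 58 ; q: -1.9837 0.5663 ; θ̇: -0.2849 -0.3931 ; tip: 0.0728 -0.5533 0.2340 ; u: 5.0122 1.0730
step 59 ; q: -1.9879 0.5605 ; θ̇: -0.2657 -0.3827 ; tip: 0.0731 -0.5540 0.2325


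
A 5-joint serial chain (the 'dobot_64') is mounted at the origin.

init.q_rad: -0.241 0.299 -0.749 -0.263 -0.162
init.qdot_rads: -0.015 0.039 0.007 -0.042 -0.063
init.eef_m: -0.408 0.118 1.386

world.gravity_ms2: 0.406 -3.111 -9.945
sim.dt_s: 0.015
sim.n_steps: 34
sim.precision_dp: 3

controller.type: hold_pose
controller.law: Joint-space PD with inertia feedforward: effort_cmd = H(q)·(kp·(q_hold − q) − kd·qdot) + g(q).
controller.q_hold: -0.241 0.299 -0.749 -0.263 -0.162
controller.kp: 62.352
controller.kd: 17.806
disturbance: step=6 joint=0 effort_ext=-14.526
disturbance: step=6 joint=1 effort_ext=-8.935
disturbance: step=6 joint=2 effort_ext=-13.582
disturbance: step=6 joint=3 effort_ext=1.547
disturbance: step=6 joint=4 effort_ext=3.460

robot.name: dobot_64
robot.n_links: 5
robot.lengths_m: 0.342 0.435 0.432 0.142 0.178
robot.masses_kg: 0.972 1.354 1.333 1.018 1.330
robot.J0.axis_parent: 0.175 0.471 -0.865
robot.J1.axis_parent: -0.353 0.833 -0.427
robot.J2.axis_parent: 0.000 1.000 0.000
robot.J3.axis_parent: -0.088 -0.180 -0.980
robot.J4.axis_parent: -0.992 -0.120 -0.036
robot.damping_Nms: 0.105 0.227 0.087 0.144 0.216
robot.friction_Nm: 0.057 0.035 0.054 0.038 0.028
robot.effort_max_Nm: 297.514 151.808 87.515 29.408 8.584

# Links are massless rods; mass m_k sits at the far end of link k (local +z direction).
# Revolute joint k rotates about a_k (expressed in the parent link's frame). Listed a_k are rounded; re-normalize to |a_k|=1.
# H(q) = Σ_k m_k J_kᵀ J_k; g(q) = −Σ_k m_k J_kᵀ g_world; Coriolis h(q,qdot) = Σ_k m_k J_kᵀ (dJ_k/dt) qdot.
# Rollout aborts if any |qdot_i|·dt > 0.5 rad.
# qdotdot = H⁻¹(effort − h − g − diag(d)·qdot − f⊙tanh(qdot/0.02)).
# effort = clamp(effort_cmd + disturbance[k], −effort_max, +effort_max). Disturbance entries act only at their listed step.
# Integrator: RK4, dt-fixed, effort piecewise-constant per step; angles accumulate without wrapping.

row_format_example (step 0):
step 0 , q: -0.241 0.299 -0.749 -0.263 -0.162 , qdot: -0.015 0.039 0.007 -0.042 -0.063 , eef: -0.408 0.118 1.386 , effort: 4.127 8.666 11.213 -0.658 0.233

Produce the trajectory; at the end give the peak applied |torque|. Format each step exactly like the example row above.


step 1 , q: -0.241 0.299 -0.749 -0.263 -0.163 , qdot: -0.007 0.025 0.003 -0.068 -0.018 , eef: -0.408 0.119 1.386 , effort: 4.402 9.108 11.450 -0.678 0.220
step 2 , q: -0.241 0.300 -0.749 -0.263 -0.163 , qdot: -0.002 0.016 0.002 -0.066 -0.000 , eef: -0.408 0.119 1.387 , effort: 4.623 9.457 11.636 -0.693 0.216
step 3 , q: -0.241 0.300 -0.749 -0.263 -0.163 , qdot: -0.000 0.010 -0.000 -0.061 0.006 , eef: -0.407 0.119 1.387 , effort: 4.801 9.731 11.783 -0.705 0.215
step 4 , q: -0.241 0.300 -0.749 -0.263 -0.163 , qdot: 0.001 0.006 -0.002 -0.057 0.008 , eef: -0.407 0.119 1.387 , effort: 4.943 9.946 11.898 -0.714 0.216
step 5 , q: -0.241 0.300 -0.749 -0.263 -0.163 , qdot: 0.001 0.003 -0.003 -0.055 0.008 , eef: -0.407 0.119 1.387 , effort: 5.055 10.115 11.989 -0.721 0.217
step 6 , q: -0.241 0.300 -0.748 -0.262 -0.163 , qdot: 0.002 0.001 -0.004 -0.054 0.008 , eef: -0.407 0.119 1.387 , effort: -9.381 1.312 -1.522 0.821 3.677
step 7 , q: -0.241 0.300 -0.749 -0.255 -0.156 , qdot: 0.004 0.002 -0.047 0.864 0.949 , eef: -0.408 0.120 1.386 , effort: 9.219 12.814 15.856 -1.121 -0.702
step 8 , q: -0.241 0.300 -0.750 -0.248 -0.144 , qdot: 0.001 0.008 -0.083 0.133 0.633 , eef: -0.410 0.122 1.385 , effort: 8.421 12.368 15.096 -0.992 -0.462
step 9 , q: -0.241 0.301 -0.751 -0.248 -0.136 , qdot: -0.005 0.012 -0.069 0.033 0.381 , eef: -0.412 0.123 1.384 , effort: 7.786 12.017 14.494 -0.917 -0.294
step 10 , q: -0.241 0.301 -0.752 -0.248 -0.132 , qdot: -0.009 0.012 -0.045 0.086 0.201 , eef: -0.413 0.124 1.384 , effort: 7.279 11.741 14.017 -0.867 -0.171
step 11 , q: -0.241 0.301 -0.753 -0.247 -0.130 , qdot: -0.009 0.010 -0.028 0.092 0.085 , eef: -0.413 0.124 1.383 , effort: 6.877 11.521 13.639 -0.829 -0.079
step 12 , q: -0.242 0.301 -0.753 -0.247 -0.129 , qdot: -0.008 0.007 -0.015 0.088 0.010 , eef: -0.414 0.124 1.383 , effort: 6.559 11.346 13.342 -0.800 -0.011
step 13 , q: -0.242 0.301 -0.753 -0.247 -0.129 , qdot: -0.006 0.003 -0.005 0.072 -0.026 , eef: -0.414 0.124 1.383 , effort: 6.309 11.206 13.111 -0.779 0.034
step 14 , q: -0.242 0.301 -0.753 -0.248 -0.129 , qdot: -0.003 -0.001 0.004 0.058 -0.041 , eef: -0.414 0.124 1.383 , effort: 6.113 11.094 12.932 -0.764 0.064
step 15 , q: -0.242 0.301 -0.753 -0.248 -0.130 , qdot: -0.001 -0.004 0.010 0.048 -0.050 , eef: -0.414 0.124 1.383 , effort: 5.961 11.003 12.794 -0.753 0.085
step 16 , q: -0.242 0.301 -0.753 -0.249 -0.130 , qdot: 0.001 -0.006 0.014 0.042 -0.055 , eef: -0.414 0.124 1.383 , effort: 5.842 10.931 12.687 -0.744 0.101
step 17 , q: -0.242 0.301 -0.753 -0.250 -0.131 , qdot: 0.002 -0.008 0.017 0.039 -0.057 , eef: -0.413 0.124 1.383 , effort: 5.750 10.874 12.605 -0.738 0.113
step 18 , q: -0.242 0.301 -0.753 -0.251 -0.132 , qdot: 0.003 -0.008 0.019 0.036 -0.058 , eef: -0.413 0.123 1.383 , effort: 5.679 10.828 12.541 -0.734 0.122
step 19 , q: -0.242 0.301 -0.753 -0.251 -0.132 , qdot: 0.003 -0.009 0.020 0.035 -0.059 , eef: -0.413 0.123 1.383 , effort: 5.623 10.792 12.491 -0.731 0.130
step 20 , q: -0.241 0.300 -0.753 -0.252 -0.133 , qdot: 0.004 -0.009 0.021 0.035 -0.058 , eef: -0.413 0.123 1.384 , effort: 5.580 10.764 12.452 -0.728 0.135
step 21 , q: -0.241 0.300 -0.752 -0.253 -0.134 , qdot: 0.004 -0.009 0.021 0.035 -0.057 , eef: -0.413 0.123 1.384 , effort: 5.547 10.743 12.422 -0.727 0.139
step 22 , q: -0.241 0.300 -0.752 -0.254 -0.134 , qdot: 0.004 -0.009 0.021 0.035 -0.056 , eef: -0.413 0.123 1.384 , effort: 5.521 10.726 12.398 -0.726 0.143
step 23 , q: -0.241 0.300 -0.752 -0.254 -0.135 , qdot: 0.004 -0.008 0.020 0.035 -0.055 , eef: -0.412 0.123 1.384 , effort: 5.501 10.713 12.380 -0.725 0.146
step 24 , q: -0.241 0.300 -0.752 -0.255 -0.136 , qdot: 0.004 -0.008 0.020 0.036 -0.054 , eef: -0.412 0.122 1.384 , effort: 5.486 10.703 12.365 -0.724 0.148
step 25 , q: -0.241 0.300 -0.752 -0.256 -0.136 , qdot: 0.004 -0.008 0.019 0.037 -0.053 , eef: -0.412 0.122 1.384 , effort: 5.474 10.696 12.354 -0.724 0.150
step 26 , q: -0.241 0.300 -0.751 -0.256 -0.137 , qdot: 0.003 -0.007 0.019 0.037 -0.051 , eef: -0.412 0.122 1.384 , effort: 5.465 10.691 12.345 -0.724 0.152
step 27 , q: -0.241 0.299 -0.751 -0.257 -0.137 , qdot: 0.003 -0.007 0.018 0.038 -0.050 , eef: -0.412 0.122 1.384 , effort: 5.458 10.688 12.338 -0.724 0.153
step 28 , q: -0.241 0.299 -0.751 -0.258 -0.138 , qdot: 0.003 -0.006 0.017 0.039 -0.048 , eef: -0.412 0.122 1.385 , effort: 5.453 10.685 12.332 -0.725 0.154
step 29 , q: -0.241 0.299 -0.751 -0.258 -0.139 , qdot: 0.003 -0.006 0.017 0.040 -0.047 , eef: -0.411 0.122 1.385 , effort: 5.449 10.684 12.328 -0.725 0.155
step 30 , q: -0.241 0.299 -0.751 -0.259 -0.139 , qdot: 0.002 -0.005 0.016 0.041 -0.046 , eef: -0.411 0.122 1.385 , effort: 5.446 10.684 12.324 -0.725 0.156
step 31 , q: -0.241 0.299 -0.751 -0.260 -0.140 , qdot: 0.002 -0.005 0.015 0.042 -0.045 , eef: -0.411 0.122 1.385 , effort: 5.444 10.683 12.321 -0.725 0.157
step 32 , q: -0.241 0.299 -0.750 -0.260 -0.140 , qdot: 0.002 -0.005 0.015 0.042 -0.043 , eef: -0.411 0.121 1.385 , effort: 5.442 10.684 12.319 -0.726 0.158
step 33 , q: -0.241 0.299 -0.750 -0.261 -0.141 , qdot: 0.002 -0.004 0.014 0.043 -0.042 , eef: -0.411 0.121 1.385 , effort: 5.441 10.684 12.317 -0.726 0.159
step 34 , q: -0.240 0.299 -0.750 -0.261 -0.141 , qdot: 0.001 -0.004 0.014 0.044 -0.041 , eef: -0.411 0.121 1.385
max |effort| (N·m): 15.856


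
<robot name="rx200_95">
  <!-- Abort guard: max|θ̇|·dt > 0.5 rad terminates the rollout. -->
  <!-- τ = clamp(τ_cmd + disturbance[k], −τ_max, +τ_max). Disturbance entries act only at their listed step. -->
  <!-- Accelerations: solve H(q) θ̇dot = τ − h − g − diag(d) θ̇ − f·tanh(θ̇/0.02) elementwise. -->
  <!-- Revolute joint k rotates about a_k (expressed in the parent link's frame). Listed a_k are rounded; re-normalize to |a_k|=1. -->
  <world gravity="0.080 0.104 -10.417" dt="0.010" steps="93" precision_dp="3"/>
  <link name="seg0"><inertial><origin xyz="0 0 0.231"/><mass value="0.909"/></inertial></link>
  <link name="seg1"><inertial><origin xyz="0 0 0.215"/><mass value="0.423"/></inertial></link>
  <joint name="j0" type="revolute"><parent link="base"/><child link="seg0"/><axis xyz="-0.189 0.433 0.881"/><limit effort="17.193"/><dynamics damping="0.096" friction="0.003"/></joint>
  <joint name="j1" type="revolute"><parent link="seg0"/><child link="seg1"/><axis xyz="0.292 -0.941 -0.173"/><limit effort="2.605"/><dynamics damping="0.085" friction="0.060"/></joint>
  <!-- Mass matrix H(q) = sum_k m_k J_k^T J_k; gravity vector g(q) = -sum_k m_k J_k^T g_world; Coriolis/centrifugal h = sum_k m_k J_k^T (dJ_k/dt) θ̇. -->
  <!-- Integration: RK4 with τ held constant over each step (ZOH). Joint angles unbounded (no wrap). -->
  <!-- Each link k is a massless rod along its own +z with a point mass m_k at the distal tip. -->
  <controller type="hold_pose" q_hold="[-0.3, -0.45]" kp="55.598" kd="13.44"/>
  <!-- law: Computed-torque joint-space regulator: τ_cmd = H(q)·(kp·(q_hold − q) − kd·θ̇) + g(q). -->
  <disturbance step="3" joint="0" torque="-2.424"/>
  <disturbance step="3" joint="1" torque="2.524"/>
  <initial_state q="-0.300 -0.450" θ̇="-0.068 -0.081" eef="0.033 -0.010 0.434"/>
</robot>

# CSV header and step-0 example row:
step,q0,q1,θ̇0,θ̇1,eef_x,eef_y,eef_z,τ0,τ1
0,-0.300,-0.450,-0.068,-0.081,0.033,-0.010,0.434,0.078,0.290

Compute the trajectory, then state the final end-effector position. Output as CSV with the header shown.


step,q0,q1,θ̇0,θ̇1,eef_x,eef_y,eef_z,τ0,τ1
1,-0.300,-0.450,-0.023,-0.010,0.033,-0.010,0.434,0.076,0.283
2,-0.301,-0.450,-0.016,-0.004,0.033,-0.010,0.434,0.075,0.283
3,-0.301,-0.450,-0.014,-0.004,0.033,-0.010,0.434,-2.350,2.605
4,-0.302,-0.445,-0.191,1.000,0.032,-0.010,0.434,0.408,-0.027
5,-0.304,-0.437,-0.234,0.728,0.030,-0.011,0.435,0.378,0.012
6,-0.306,-0.430,-0.256,0.512,0.028,-0.011,0.435,0.350,0.046
7,-0.309,-0.426,-0.262,0.341,0.027,-0.011,0.435,0.323,0.077
8,-0.311,-0.423,-0.258,0.204,0.026,-0.012,0.435,0.299,0.104
9,-0.314,-0.422,-0.247,0.095,0.025,-0.012,0.436,0.276,0.128
10,-0.316,-0.421,-0.227,0.016,0.024,-0.012,0.436,0.256,0.148
11,-0.318,-0.421,-0.176,0.005,0.024,-0.012,0.436,0.237,0.160
12,-0.320,-0.421,-0.129,0.002,0.024,-0.013,0.436,0.220,0.170
13,-0.321,-0.422,-0.088,0.002,0.024,-0.013,0.436,0.205,0.179
14,-0.322,-0.422,-0.053,0.001,0.023,-0.013,0.436,0.191,0.187
15,-0.322,-0.422,-0.023,0.000,0.023,-0.013,0.436,0.179,0.194
16,-0.322,-0.422,0.002,-0.001,0.023,-0.013,0.436,0.169,0.200
17,-0.322,-0.422,0.022,-0.002,0.023,-0.013,0.436,0.159,0.206
18,-0.322,-0.422,0.038,-0.002,0.023,-0.013,0.436,0.151,0.211
19,-0.322,-0.422,0.052,-0.003,0.023,-0.013,0.436,0.144,0.215
20,-0.321,-0.422,0.063,-0.003,0.024,-0.013,0.436,0.138,0.218
21,-0.320,-0.422,0.072,-0.003,0.024,-0.013,0.436,0.132,0.222
22,-0.320,-0.422,0.079,-0.003,0.024,-0.013,0.436,0.127,0.225
23,-0.319,-0.422,0.085,-0.003,0.024,-0.012,0.436,0.122,0.227
24,-0.318,-0.422,0.089,-0.004,0.024,-0.012,0.436,0.117,0.230
25,-0.317,-0.422,0.092,-0.004,0.024,-0.012,0.436,0.114,0.232
26,-0.316,-0.422,0.094,-0.004,0.025,-0.012,0.436,0.110,0.234
27,-0.315,-0.422,0.095,-0.004,0.025,-0.012,0.436,0.107,0.236
28,-0.314,-0.423,0.096,-0.004,0.025,-0.012,0.436,0.104,0.237
29,-0.313,-0.423,0.096,-0.004,0.025,-0.012,0.435,0.101,0.239
30,-0.313,-0.423,0.095,-0.004,0.025,-0.012,0.435,0.099,0.240
31,-0.312,-0.423,0.094,-0.004,0.026,-0.012,0.435,0.097,0.241
32,-0.311,-0.423,0.093,-0.004,0.026,-0.012,0.435,0.095,0.243
33,-0.310,-0.423,0.091,-0.003,0.026,-0.012,0.435,0.093,0.244
34,-0.309,-0.423,0.089,-0.003,0.026,-0.011,0.435,0.091,0.244
35,-0.308,-0.423,0.087,-0.003,0.026,-0.011,0.435,0.090,0.245
36,-0.307,-0.423,0.085,-0.003,0.027,-0.011,0.435,0.088,0.246
37,-0.306,-0.423,0.082,-0.003,0.027,-0.011,0.435,0.087,0.247
38,-0.306,-0.423,0.080,-0.003,0.027,-0.011,0.435,0.086,0.247
39,-0.305,-0.423,0.078,-0.003,0.027,-0.011,0.435,0.085,0.248
40,-0.304,-0.423,0.075,-0.003,0.027,-0.011,0.435,0.084,0.249
41,-0.303,-0.424,0.072,-0.003,0.027,-0.011,0.435,0.083,0.249
42,-0.303,-0.424,0.070,-0.003,0.028,-0.011,0.435,0.082,0.250
43,-0.302,-0.424,0.067,-0.003,0.028,-0.011,0.435,0.081,0.250
44,-0.301,-0.424,0.065,-0.003,0.028,-0.011,0.435,0.080,0.250
45,-0.301,-0.424,0.062,-0.003,0.028,-0.011,0.435,0.080,0.251
46,-0.300,-0.424,0.060,-0.003,0.028,-0.010,0.435,0.079,0.251
47,-0.300,-0.424,0.058,-0.002,0.028,-0.010,0.435,0.079,0.252
48,-0.299,-0.424,0.055,-0.002,0.028,-0.010,0.435,0.078,0.252
49,-0.299,-0.424,0.053,-0.002,0.029,-0.010,0.435,0.077,0.252
50,-0.298,-0.424,0.051,-0.002,0.029,-0.010,0.435,0.077,0.252
51,-0.298,-0.424,0.049,-0.002,0.029,-0.010,0.435,0.077,0.253
52,-0.297,-0.424,0.047,-0.002,0.029,-0.010,0.435,0.076,0.253
53,-0.297,-0.424,0.045,-0.002,0.029,-0.010,0.435,0.076,0.253
54,-0.296,-0.424,0.043,-0.002,0.029,-0.010,0.435,0.075,0.253
55,-0.296,-0.425,0.041,-0.002,0.029,-0.010,0.435,0.075,0.254
56,-0.296,-0.425,0.039,-0.002,0.029,-0.010,0.435,0.075,0.254
57,-0.295,-0.425,0.038,-0.002,0.029,-0.010,0.435,0.074,0.254
58,-0.295,-0.425,0.036,-0.002,0.029,-0.010,0.435,0.074,0.254
59,-0.295,-0.425,0.034,-0.002,0.029,-0.010,0.435,0.074,0.254
60,-0.294,-0.425,0.033,-0.002,0.030,-0.010,0.435,0.073,0.255
61,-0.294,-0.425,0.031,-0.002,0.030,-0.010,0.435,0.073,0.255
62,-0.294,-0.425,0.030,-0.002,0.030,-0.010,0.435,0.073,0.255
63,-0.293,-0.425,0.029,-0.001,0.030,-0.010,0.435,0.073,0.255
64,-0.293,-0.425,0.028,-0.001,0.030,-0.010,0.435,0.072,0.255
65,-0.293,-0.425,0.026,-0.001,0.030,-0.010,0.435,0.072,0.256
66,-0.293,-0.425,0.025,-0.001,0.030,-0.010,0.435,0.072,0.256
67,-0.293,-0.425,0.024,-0.001,0.030,-0.010,0.435,0.072,0.256
68,-0.292,-0.425,0.023,-0.001,0.030,-0.010,0.435,0.071,0.256
69,-0.292,-0.425,0.022,-0.001,0.030,-0.010,0.435,0.071,0.256
70,-0.292,-0.426,0.021,-0.001,0.030,-0.010,0.435,0.071,0.256
71,-0.292,-0.426,0.021,-0.001,0.030,-0.010,0.435,0.071,0.257
72,-0.292,-0.426,0.020,-0.001,0.030,-0.009,0.435,0.071,0.257
73,-0.291,-0.426,0.019,-0.001,0.030,-0.009,0.435,0.070,0.257
74,-0.291,-0.426,0.018,-0.001,0.030,-0.009,0.435,0.070,0.257
75,-0.291,-0.426,0.018,-0.001,0.030,-0.009,0.435,0.070,0.257
76,-0.291,-0.426,0.017,-0.001,0.030,-0.009,0.435,0.070,0.257
77,-0.291,-0.426,0.016,-0.001,0.030,-0.009,0.435,0.070,0.257
78,-0.291,-0.426,0.016,-0.001,0.030,-0.009,0.435,0.070,0.258
79,-0.291,-0.426,0.015,-0.001,0.031,-0.009,0.435,0.069,0.258
80,-0.290,-0.426,0.015,-0.001,0.031,-0.009,0.435,0.069,0.258
81,-0.290,-0.426,0.014,-0.001,0.031,-0.009,0.435,0.069,0.258
82,-0.290,-0.426,0.014,-0.001,0.031,-0.009,0.435,0.069,0.258
83,-0.290,-0.426,0.013,-0.001,0.031,-0.009,0.435,0.069,0.258
84,-0.290,-0.426,0.013,-0.001,0.031,-0.009,0.435,0.069,0.258
85,-0.290,-0.426,0.012,-0.001,0.031,-0.009,0.435,0.069,0.259
86,-0.290,-0.427,0.012,-0.000,0.031,-0.009,0.435,0.068,0.259
87,-0.290,-0.427,0.011,-0.000,0.031,-0.009,0.435,0.068,0.259
88,-0.290,-0.427,0.011,-0.000,0.031,-0.009,0.435,0.068,0.259
89,-0.290,-0.427,0.011,-0.000,0.031,-0.009,0.435,0.068,0.259
90,-0.290,-0.427,0.010,-0.000,0.031,-0.009,0.435,0.068,0.259
91,-0.290,-0.427,0.010,-0.000,0.031,-0.009,0.435,0.068,0.259
92,-0.289,-0.427,0.010,-0.000,0.031,-0.009,0.435,0.068,0.259
93,-0.289,-0.427,0.009,-0.000,0.031,-0.009,0.435,,
# final eef position (m): 0.031 -0.009 0.435


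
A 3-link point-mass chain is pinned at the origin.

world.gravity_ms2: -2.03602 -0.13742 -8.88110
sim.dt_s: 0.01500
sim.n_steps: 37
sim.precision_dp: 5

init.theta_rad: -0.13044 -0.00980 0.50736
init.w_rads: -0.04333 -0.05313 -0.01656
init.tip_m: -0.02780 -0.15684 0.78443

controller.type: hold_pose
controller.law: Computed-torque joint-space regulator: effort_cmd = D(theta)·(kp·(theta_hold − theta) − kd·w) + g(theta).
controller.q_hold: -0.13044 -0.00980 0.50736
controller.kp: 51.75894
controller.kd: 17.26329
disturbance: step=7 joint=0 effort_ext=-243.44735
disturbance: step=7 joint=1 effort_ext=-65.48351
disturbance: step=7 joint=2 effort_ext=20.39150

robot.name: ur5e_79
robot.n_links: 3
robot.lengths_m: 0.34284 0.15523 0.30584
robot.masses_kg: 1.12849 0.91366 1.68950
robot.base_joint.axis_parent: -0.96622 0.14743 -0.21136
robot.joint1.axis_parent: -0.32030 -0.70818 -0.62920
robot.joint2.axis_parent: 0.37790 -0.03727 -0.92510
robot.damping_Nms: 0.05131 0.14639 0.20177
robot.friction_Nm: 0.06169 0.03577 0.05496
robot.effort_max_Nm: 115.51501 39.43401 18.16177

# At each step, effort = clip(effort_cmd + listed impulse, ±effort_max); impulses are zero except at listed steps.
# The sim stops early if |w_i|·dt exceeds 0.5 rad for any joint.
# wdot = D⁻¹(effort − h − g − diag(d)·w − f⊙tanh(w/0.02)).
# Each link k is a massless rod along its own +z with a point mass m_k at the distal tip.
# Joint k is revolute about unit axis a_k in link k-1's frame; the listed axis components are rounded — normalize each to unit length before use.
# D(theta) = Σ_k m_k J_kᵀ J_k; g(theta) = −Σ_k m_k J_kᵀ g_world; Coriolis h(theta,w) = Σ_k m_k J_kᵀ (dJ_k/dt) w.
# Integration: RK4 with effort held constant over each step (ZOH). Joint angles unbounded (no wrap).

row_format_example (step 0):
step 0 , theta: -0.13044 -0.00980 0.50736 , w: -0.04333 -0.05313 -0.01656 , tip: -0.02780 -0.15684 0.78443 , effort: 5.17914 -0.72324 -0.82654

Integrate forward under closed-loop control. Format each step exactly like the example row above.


step 1 , theta: -0.13096 -0.01052 0.50752 , w: -0.03265 -0.03657 -0.01971 , tip: -0.02759 -0.15736 0.78433 , effort: 4.92673 -0.81078 -0.80714
step 2 , theta: -0.13133 -0.01102 0.50767 , w: -0.02430 -0.02401 -0.02154 , tip: -0.02745 -0.15773 0.78425 , effort: 4.72908 -0.87884 -0.79198
step 3 , theta: -0.13160 -0.01136 0.50782 , w: -0.01787 -0.01466 -0.02291 , tip: -0.02735 -0.15799 0.78420 , effort: 4.57519 -0.93085 -0.78011
step 4 , theta: -0.13177 -0.01159 0.50795 , w: -0.01293 -0.00793 -0.02384 , tip: -0.02730 -0.15817 0.78417 , effort: 4.45600 -0.96973 -0.77081
step 5 , theta: -0.13188 -0.01173 0.50808 , w: -0.00917 -0.00318 -0.02454 , tip: -0.02726 -0.15829 0.78414 , effort: 4.36404 -0.99840 -0.76353
step 6 , theta: -0.13194 -0.01180 0.50821 , w: -0.00634 0.00014 -0.02516 , tip: -0.02725 -0.15835 0.78413 , effort: 4.29325 -1.01945 -0.75784
step 7 , theta: -0.13196 -0.01184 0.50833 , w: -0.00423 0.00245 -0.02574 , tip: -0.02724 -0.15839 0.78412 , effort: -115.51501 -39.43401 18.16177
step 8 , theta: -0.12267 -0.04285 0.66980 , w: 1.05300 -4.30987 20.35888 , tip: -0.02556 -0.17014 0.77907 , effort: 36.15184 9.33422 -4.91186
step 9 , theta: -0.11720 -0.09260 0.86708 , w: -0.19687 -2.19063 6.67752 , tip: -0.02178 -0.18807 0.77095 , effort: 29.07133 6.97225 -2.71925
step 10 , theta: -0.12246 -0.11657 0.92786 , w: -0.45765 -1.05262 1.80151 , tip: -0.01823 -0.19930 0.76670 , effort: 23.62576 5.14353 -1.94606
step 11 , theta: -0.12923 -0.12826 0.94157 , w: -0.42897 -0.53511 0.18347 , tip: -0.01540 -0.20675 0.76435 , effort: 19.42173 3.77391 -1.62849
step 12 , theta: -0.13494 -0.13434 0.94052 , w: -0.32031 -0.29839 -0.20344 , tip: -0.01335 -0.21169 0.76296 , effort: 16.13590 2.73256 -1.47088
step 13 , theta: -0.13891 -0.13784 0.93729 , w: -0.20849 -0.16989 -0.22042 , tip: -0.01198 -0.21486 0.76211 , effort: 13.54307 1.92564 -1.36957
step 14 , theta: -0.14138 -0.13968 0.93399 , w: -0.12081 -0.07521 -0.21786 , tip: -0.01115 -0.21670 0.76164 , effort: 11.49464 1.29622 -1.28812
step 15 , theta: -0.14269 -0.14027 0.93076 , w: -0.05311 -0.00530 -0.20847 , tip: -0.01072 -0.21753 0.76147 , effort: 9.87654 0.80475 -1.22236
step 16 , theta: -0.14309 -0.14000 0.92782 , w: -0.00026 0.04149 -0.18456 , tip: -0.01060 -0.21760 0.76151 , effort: 8.60225 0.43223 -1.16871
step 17 , theta: -0.14281 -0.13909 0.92505 , w: 0.03628 0.07954 -0.18638 , tip: -0.01069 -0.21710 0.76172 , effort: 7.61851 0.14266 -1.12536
step 18 , theta: -0.14207 -0.13769 0.92223 , w: 0.06267 0.10762 -0.18849 , tip: -0.01094 -0.21620 0.76206 , effort: 6.84801 -0.08536 -1.09120
step 19 , theta: -0.14099 -0.13593 0.91941 , w: 0.08174 0.12728 -0.18747 , tip: -0.01130 -0.21499 0.76248 , effort: 6.24040 -0.26524 -1.06422
step 20 , theta: -0.13966 -0.13392 0.91662 , w: 0.09498 0.14067 -0.18539 , tip: -0.01175 -0.21357 0.76296 , effort: 5.76114 -0.40731 -1.04283
step 21 , theta: -0.13818 -0.13174 0.91385 , w: 0.10367 0.14934 -0.18306 , tip: -0.01224 -0.21202 0.76347 , effort: 5.38321 -0.51963 -1.02584
step 22 , theta: -0.13658 -0.12947 0.91112 , w: 0.10884 0.15442 -0.18075 , tip: -0.01278 -0.21037 0.76401 , effort: 5.08530 -0.60847 -1.01235
step 23 , theta: -0.13493 -0.12713 0.90843 , w: 0.11132 0.15678 -0.17854 , tip: -0.01333 -0.20867 0.76456 , effort: 4.85060 -0.67879 -1.00162
step 24 , theta: -0.13326 -0.12478 0.90577 , w: 0.11177 0.15706 -0.17641 , tip: -0.01390 -0.20695 0.76510 , effort: 4.66582 -0.73449 -0.99308
step 25 , theta: -0.13159 -0.12243 0.90314 , w: 0.11068 0.15581 -0.17438 , tip: -0.01446 -0.20523 0.76564 , effort: 4.52047 -0.77862 -0.98628
step 26 , theta: -0.12995 -0.12012 0.90054 , w: 0.10846 0.15341 -0.17241 , tip: -0.01501 -0.20354 0.76616 , effort: 4.40626 -0.81362 -0.98085
step 27 , theta: -0.12834 -0.11784 0.89797 , w: 0.10543 0.15019 -0.17050 , tip: -0.01555 -0.20188 0.76668 , effort: 4.31665 -0.84140 -0.97650
step 28 , theta: -0.12679 -0.11562 0.89543 , w: 0.10183 0.14638 -0.16865 , tip: -0.01608 -0.20026 0.76717 , effort: 4.24645 -0.86348 -0.97301
step 29 , theta: -0.12529 -0.11345 0.89291 , w: 0.09784 0.14218 -0.16683 , tip: -0.01659 -0.19869 0.76765 , effort: 4.19158 -0.88106 -0.97020
step 30 , theta: -0.12386 -0.11135 0.89043 , w: 0.09361 0.13774 -0.16506 , tip: -0.01708 -0.19717 0.76810 , effort: 4.14880 -0.89508 -0.96791
step 31 , theta: -0.12248 -0.10932 0.88797 , w: 0.08925 0.13316 -0.16331 , tip: -0.01755 -0.19571 0.76854 , effort: 4.11557 -0.90630 -0.96604
step 32 , theta: -0.12118 -0.10736 0.88553 , w: 0.08484 0.12854 -0.16159 , tip: -0.01800 -0.19431 0.76896 , effort: 4.08985 -0.91530 -0.96450
step 33 , theta: -0.11994 -0.10547 0.88312 , w: 0.08045 0.12393 -0.15989 , tip: -0.01843 -0.19297 0.76936 , effort: 4.07007 -0.92256 -0.96321
step 34 , theta: -0.11877 -0.10364 0.88074 , w: 0.07612 0.11938 -0.15822 , tip: -0.01883 -0.19168 0.76974 , effort: 4.05494 -0.92845 -0.96213
step 35 , theta: -0.11766 -0.10189 0.87838 , w: 0.07189 0.11492 -0.15656 , tip: -0.01922 -0.19045 0.77010 , effort: 4.04348 -0.93326 -0.96120
step 36 , theta: -0.11661 -0.10020 0.87605 , w: 0.06779 0.11059 -0.15491 , tip: -0.01960 -0.18928 0.77045 , effort: 4.03490 -0.93721 -0.96038
step 37 , theta: -0.11562 -0.09857 0.87374 , w: 0.06383 0.10639 -0.15327 , tip: -0.01995 -0.18816 0.77078


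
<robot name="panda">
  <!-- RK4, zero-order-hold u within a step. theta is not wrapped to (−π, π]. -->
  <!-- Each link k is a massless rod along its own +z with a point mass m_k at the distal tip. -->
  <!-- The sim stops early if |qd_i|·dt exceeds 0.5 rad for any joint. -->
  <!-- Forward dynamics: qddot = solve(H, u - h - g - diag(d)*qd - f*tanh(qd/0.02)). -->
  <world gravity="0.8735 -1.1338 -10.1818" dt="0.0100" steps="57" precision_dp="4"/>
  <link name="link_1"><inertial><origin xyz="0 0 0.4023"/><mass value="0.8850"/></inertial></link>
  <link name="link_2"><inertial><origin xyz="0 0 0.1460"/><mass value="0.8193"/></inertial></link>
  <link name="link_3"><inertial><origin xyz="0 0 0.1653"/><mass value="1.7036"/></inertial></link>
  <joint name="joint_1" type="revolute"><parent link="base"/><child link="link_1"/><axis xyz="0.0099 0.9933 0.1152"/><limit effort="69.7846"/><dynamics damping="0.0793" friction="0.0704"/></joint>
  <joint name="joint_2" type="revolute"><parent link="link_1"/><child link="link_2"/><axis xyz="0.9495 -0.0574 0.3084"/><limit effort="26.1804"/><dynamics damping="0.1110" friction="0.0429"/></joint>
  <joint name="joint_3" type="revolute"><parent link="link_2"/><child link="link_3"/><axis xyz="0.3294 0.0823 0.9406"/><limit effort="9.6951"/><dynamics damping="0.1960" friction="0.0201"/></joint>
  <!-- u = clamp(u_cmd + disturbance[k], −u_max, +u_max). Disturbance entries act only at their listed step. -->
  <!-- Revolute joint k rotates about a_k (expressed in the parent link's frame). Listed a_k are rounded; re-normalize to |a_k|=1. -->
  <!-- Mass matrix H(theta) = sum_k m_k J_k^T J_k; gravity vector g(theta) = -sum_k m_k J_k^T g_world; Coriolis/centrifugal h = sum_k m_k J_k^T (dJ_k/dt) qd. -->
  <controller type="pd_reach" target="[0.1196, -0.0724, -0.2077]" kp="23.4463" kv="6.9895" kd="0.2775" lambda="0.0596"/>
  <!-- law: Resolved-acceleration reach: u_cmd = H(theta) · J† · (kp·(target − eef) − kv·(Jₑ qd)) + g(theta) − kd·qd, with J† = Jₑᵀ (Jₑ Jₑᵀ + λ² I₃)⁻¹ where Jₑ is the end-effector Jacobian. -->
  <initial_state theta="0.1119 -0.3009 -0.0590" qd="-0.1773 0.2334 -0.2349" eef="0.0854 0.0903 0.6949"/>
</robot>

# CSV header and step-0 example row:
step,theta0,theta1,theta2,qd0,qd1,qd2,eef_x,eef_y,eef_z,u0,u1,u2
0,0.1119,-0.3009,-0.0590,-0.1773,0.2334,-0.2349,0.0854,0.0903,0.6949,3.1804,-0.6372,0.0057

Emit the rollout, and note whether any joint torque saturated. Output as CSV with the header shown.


step,theta0,theta1,theta2,qd0,qd1,qd2,eef_x,eef_y,eef_z,u0,u1,u2
1,0.1102,-0.3011,-0.0491,-0.0967,0.5215,-2.4613,0.0844,0.0899,0.6951,2.8523,-0.5512,0.6477
2,0.1079,-0.3111,0.0133,-0.2232,2.7092,-15.2602,0.0837,0.0894,0.6954,6.5955,-1.0950,4.2772
3,0.0916,-0.3386,0.2200,-5.5587,1.8465,-17.3128,0.0768,0.0862,0.6968,53.4591,-1.9719,5.9494
4,0.0269,-0.3614,0.3441,-7.0956,3.9718,-18.3329,0.0363,0.0864,0.6996,69.2265,-5.6478,6.5202
5,-0.0516,-0.3587,0.4358,-7.9210,2.6278,0.6132,-0.0153,0.0816,0.7013,69.7846,-7.2674,1.2661
6,-0.1268,-0.3283,0.4225,-7.2027,3.1278,-1.1928,-0.0689,0.0747,0.7002,66.7772,-7.2069,1.6161
7,-0.1963,-0.2982,0.4226,-6.6488,3.0402,0.1048,-0.1181,0.0674,0.6955,62.7046,-6.9108,1.1512
8,-0.2597,-0.2665,0.4158,-6.0912,3.1230,-0.4047,-0.1632,0.0603,0.6880,59.1512,-6.5710,1.2041
9,-0.3183,-0.2360,0.4151,-5.6130,3.0279,-0.1435,-0.2043,0.0533,0.6785,55.7629,-6.1549,1.0700
10,-0.3722,-0.2062,0.4140,-5.1771,2.9111,-0.0231,-0.2417,0.0466,0.6673,52.6449,-5.7178,0.9866
11,-0.4220,-0.1775,0.4123,-4.7793,2.7857,-0.0165,-0.2757,0.0403,0.6550,49.7762,-5.2797,0.9429
12,-0.4679,-0.1502,0.4113,-4.4206,2.6396,0.0476,-0.3065,0.0343,0.6420,47.1167,-4.8499,0.8905
13,-0.5104,-0.1242,0.4099,-4.0948,2.4903,0.1093,-0.3343,0.0287,0.6285,44.6610,-4.4397,0.8423
14,-0.5498,-0.0997,0.4086,-3.7964,2.3525,0.1093,-0.3596,0.0235,0.6149,42.3999,-4.0560,0.8151
15,-0.5863,-0.0765,0.4077,-3.5254,2.2168,0.1416,-0.3825,0.0186,0.6012,40.3076,-3.6992,0.7817
16,-0.6202,-0.0546,0.4068,-3.2771,2.0947,0.1459,-0.4032,0.0140,0.5876,38.3799,-3.3722,0.7582
17,-0.6518,-0.0339,0.4062,-3.0508,1.9817,0.1636,-0.4220,0.0098,0.5742,36.5996,-3.0739,0.7325
18,-0.6812,-0.0143,0.4056,-2.8435,1.8823,0.1689,-0.4390,0.0057,0.5612,34.9595,-2.8041,0.7116
19,-0.7086,0.0044,0.4052,-2.6540,1.7942,0.1794,-0.4545,0.0019,0.5485,33.4471,-2.5609,0.6904
20,-0.7342,0.0223,0.4049,-2.4805,1.7188,0.1844,-0.4686,-0.0018,0.5362,32.0545,-2.3426,0.6717
21,-0.7581,0.0394,0.4046,-2.3219,1.6546,0.1913,-0.4814,-0.0053,0.5244,30.7717,-2.1473,0.6534
22,-0.7805,0.0560,0.4044,-2.1767,1.6017,0.1958,-0.4931,-0.0087,0.5129,29.5913,-1.9730,0.6367
23,-0.8016,0.0721,0.4043,-2.0439,1.5590,0.2010,-0.5038,-0.0121,0.5019,28.5051,-1.8176,0.6208
24,-0.8213,0.0878,0.4042,-1.9225,1.5260,0.2051,-0.5135,-0.0154,0.4913,27.5061,-1.6793,0.6060
25,-0.8399,0.1032,0.4042,-1.8116,1.5019,0.2093,-0.5225,-0.0186,0.4811,26.5876,-1.5561,0.5920
26,-0.8575,0.1185,0.4042,-1.7103,1.4860,0.2131,-0.5307,-0.0219,0.4713,25.7435,-1.4465,0.5792
27,-0.8740,0.1336,0.4043,-1.6180,1.4776,0.2170,-0.5382,-0.0251,0.4618,24.9678,-1.3488,0.5672
28,-0.8897,0.1486,0.4045,-1.5339,1.4762,0.2206,-0.5450,-0.0284,0.4527,24.2552,-1.2615,0.5561
29,-0.9046,0.1637,0.4047,-1.4574,1.4811,0.2241,-0.5514,-0.0318,0.4439,23.6008,-1.1835,0.5460
30,-0.9188,0.1788,0.4049,-1.3880,1.4919,0.2276,-0.5572,-0.0352,0.4354,22.9999,-1.1134,0.5369
31,-0.9323,0.1941,0.4053,-1.3250,1.5081,0.2310,-0.5625,-0.0386,0.4272,22.4481,-1.0502,0.5287
32,-0.9452,0.2095,0.4056,-1.2681,1.5293,0.2342,-0.5675,-0.0421,0.4192,21.9415,-0.9929,0.5214
33,-0.9575,0.2252,0.4060,-1.2169,1.5550,0.2373,-0.5720,-0.0458,0.4114,21.4763,-0.9407,0.5150
34,-0.9694,0.2412,0.4065,-1.1708,1.5851,0.2400,-0.5761,-0.0495,0.4038,21.0491,-0.8926,0.5096
35,-0.9808,0.2574,0.4070,-1.1296,1.6191,0.2422,-0.5799,-0.0533,0.3964,20.6566,-0.8482,0.5052
36,-0.9919,0.2740,0.4076,-1.0930,1.6570,0.2430,-0.5834,-0.0572,0.3892,20.2961,-0.8066,0.5020
37,-1.0026,0.2911,0.4083,-1.0604,1.6989,0.2394,-0.5865,-0.0613,0.3821,19.9649,-0.7674,0.5009
38,-1.0130,0.3085,0.4090,-1.0311,1.7470,0.2130,-0.5893,-0.0654,0.3751,19.6626,-0.7303,0.5071
39,-1.0231,0.3263,0.4100,-1.0043,1.8020,0.1550,-0.5919,-0.0697,0.3683,19.3872,-0.6950,0.5232
40,-1.0331,0.3446,0.4114,-0.9823,1.8555,0.1302,-0.5942,-0.0741,0.3615,19.1283,-0.6597,0.5307
41,-1.0428,0.3634,0.4130,-0.9652,1.9059,0.1524,-0.5961,-0.0787,0.3547,18.8828,-0.6241,0.5257
42,-1.0524,0.3828,0.4145,-0.9503,1.9629,0.1432,-0.5979,-0.0833,0.3481,18.6594,-0.5893,0.5303
43,-1.0618,0.4027,0.4161,-0.9393,2.0198,0.1547,-0.5993,-0.0881,0.3414,18.4491,-0.5538,0.5297
44,-1.0712,0.4231,0.4177,-0.9308,2.0810,0.1520,-0.6005,-0.0931,0.3348,18.2550,-0.5182,0.5338
45,-1.0805,0.4443,0.4194,-0.9255,2.1433,0.1586,-0.6015,-0.0981,0.3282,18.0721,-0.4816,0.5359
46,-1.0897,0.4660,0.4210,-0.9228,2.2088,0.1584,-0.6021,-0.1033,0.3215,17.9013,-0.4441,0.5406
47,-1.0989,0.4884,0.4228,-0.9230,2.2760,0.1625,-0.6025,-0.1085,0.3149,17.7393,-0.4052,0.5447
48,-1.1082,0.5115,0.4245,-0.9258,2.3457,0.1630,-0.6026,-0.1139,0.3082,17.5861,-0.3648,0.5503
49,-1.1175,0.5353,0.4262,-0.9314,2.4172,0.1654,-0.6025,-0.1195,0.3015,17.4394,-0.3226,0.5561
50,-1.1268,0.5598,0.4280,-0.9396,2.4910,0.1658,-0.6020,-0.1251,0.2947,17.2986,-0.2785,0.5629
51,-1.1363,0.5851,0.4298,-0.9505,2.5666,0.1668,-0.6013,-0.1308,0.2878,17.1622,-0.2322,0.5701
52,-1.1459,0.6112,0.4316,-0.9640,2.6441,0.1665,-0.6002,-0.1366,0.2809,17.0292,-0.1835,0.5783
53,-1.1556,0.6380,0.4334,-0.9804,2.7234,0.1663,-0.5988,-0.1425,0.2739,16.8985,-0.1321,0.5869
54,-1.1655,0.6656,0.4351,-0.9995,2.8045,0.1649,-0.5972,-0.1484,0.2668,16.7692,-0.0781,0.5963
55,-1.1756,0.6941,0.4369,-1.0214,2.8872,0.1631,-0.5951,-0.1544,0.2596,16.6401,-0.0210,0.6064
56,-1.1859,0.7233,0.4387,-1.0463,2.9714,0.1602,-0.5928,-0.1604,0.2523,16.5105,0.0391,0.6172
57,-1.1965,0.7535,0.4404,-1.0743,3.0570,0.1567,-0.5900,-0.1665,0.2450,,,
# any joint saturated: yes
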